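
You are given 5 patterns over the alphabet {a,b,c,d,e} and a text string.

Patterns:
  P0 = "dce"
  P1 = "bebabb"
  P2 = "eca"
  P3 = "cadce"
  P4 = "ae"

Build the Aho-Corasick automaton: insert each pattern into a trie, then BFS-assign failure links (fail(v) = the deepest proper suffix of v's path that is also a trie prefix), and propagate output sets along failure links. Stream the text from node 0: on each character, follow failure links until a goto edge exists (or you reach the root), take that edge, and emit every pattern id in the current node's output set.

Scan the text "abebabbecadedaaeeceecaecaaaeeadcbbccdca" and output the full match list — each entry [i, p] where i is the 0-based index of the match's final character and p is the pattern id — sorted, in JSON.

Build:
Trie (insert patterns):
  n0 'ε': a→18 b→4 c→13 d→1 e→10
  n1 'd': c→2
  n2 'dc': e→3
  n3 'dce': ·  [P0 ends]
  n4 'b': e→5
  n5 'be': b→6
  n6 'beb': a→7
  n7 'beba': b→8
  n8 'bebab': b→9
  n9 'bebabb': ·  [P1 ends]
  n10 'e': c→11
  n11 'ec': a→12
  n12 'eca': ·  [P2 ends]
  n13 'c': a→14
  n14 'ca': d→15
  n15 'cad': c→16
  n16 'cadc': e→17
  n17 'cadce': ·  [P3 ends]
  n18 'a': e→19
  n19 'ae': ·  [P4 ends]

Failure links (BFS by depth):
  n1('d'): parent n0 fail=0; on 'd' 0 → fail=0;  out ∅∪∅=∅
  n4('b'): parent n0 fail=0; on 'b' 0 → fail=0;  out ∅∪∅=∅
  n10('e'): parent n0 fail=0; on 'e' 0 → fail=0;  out ∅∪∅=∅
  n13('c'): parent n0 fail=0; on 'c' 0 → fail=0;  out ∅∪∅=∅
  n18('a'): parent n0 fail=0; on 'a' 0 → fail=0;  out ∅∪∅=∅
  n2('dc'): parent n1 fail=0; on 'c' 0 → fail=13;  out ∅∪∅=∅
  n5('be'): parent n4 fail=0; on 'e' 0 → fail=10;  out ∅∪∅=∅
  n11('ec'): parent n10 fail=0; on 'c' 0 → fail=13;  out ∅∪∅=∅
  n14('ca'): parent n13 fail=0; on 'a' 0 → fail=18;  out ∅∪∅=∅
  n19('ae'): parent n18 fail=0; on 'e' 0 → fail=10;  out {4}∪∅={4}
  n3('dce'): parent n2 fail=13; on 'e' 13→0 → fail=10;  out {0}∪∅={0}
  n6('beb'): parent n5 fail=10; on 'b' 10→0 → fail=4;  out ∅∪∅=∅
  n12('eca'): parent n11 fail=13; on 'a' 13 → fail=14;  out {2}∪∅={2}
  n15('cad'): parent n14 fail=18; on 'd' 18→0 → fail=1;  out ∅∪∅=∅
  n7('beba'): parent n6 fail=4; on 'a' 4→0 → fail=18;  out ∅∪∅=∅
  n16('cadc'): parent n15 fail=1; on 'c' 1 → fail=2;  out ∅∪∅=∅
  n8('bebab'): parent n7 fail=18; on 'b' 18→0 → fail=4;  out ∅∪∅=∅
  n17('cadce'): parent n16 fail=2; on 'e' 2 → fail=3;  out {3}∪{0}={0,3}
  n9('bebabb'): parent n8 fail=4; on 'b' 4→0 → fail=4;  out {1}∪∅={1}

Scan:
i=0 'a': node 0→18
i=1 'b': node 18→4 ·f
i=2 'e': node 4→5
i=3 'b': node 5→6
i=4 'a': node 6→7
i=5 'b': node 7→8
i=6 'b': node 8→9  ** P1@[1:6]
i=7 'e': node 9→5 ·f
i=8 'c': node 5→11 ·f
i=9 'a': node 11→12  ** P2@[7:9]
i=10 'd': node 12→15 ·f
i=11 'e': node 15→10 ·f
i=12 'd': node 10→1 ·f
i=13 'a': node 1→18 ·f
i=14 'a': node 18→18 ·f
i=15 'e': node 18→19  ** P4@[14:15]
i=16 'e': node 19→10 ·f
i=17 'c': node 10→11
i=18 'e': node 11→10 ·f
i=19 'e': node 10→10 ·f
i=20 'c': node 10→11
i=21 'a': node 11→12  ** P2@[19:21]
i=22 'e': node 12→19 ·f  ** P4@[21:22]
i=23 'c': node 19→11 ·f
i=24 'a': node 11→12  ** P2@[22:24]
i=25 'a': node 12→18 ·f
i=26 'a': node 18→18 ·f
i=27 'e': node 18→19  ** P4@[26:27]
i=28 'e': node 19→10 ·f
i=29 'a': node 10→18 ·f
i=30 'd': node 18→1 ·f
i=31 'c': node 1→2
i=32 'b': node 2→4 ·f
i=33 'b': node 4→4 ·f
i=34 'c': node 4→13 ·f
i=35 'c': node 13→13 ·f
i=36 'd': node 13→1 ·f
i=37 'c': node 1→2
i=38 'a': node 2→14 ·f

Matches: [[6,1],[9,2],[15,4],[21,2],[22,4],[24,2],[27,4]]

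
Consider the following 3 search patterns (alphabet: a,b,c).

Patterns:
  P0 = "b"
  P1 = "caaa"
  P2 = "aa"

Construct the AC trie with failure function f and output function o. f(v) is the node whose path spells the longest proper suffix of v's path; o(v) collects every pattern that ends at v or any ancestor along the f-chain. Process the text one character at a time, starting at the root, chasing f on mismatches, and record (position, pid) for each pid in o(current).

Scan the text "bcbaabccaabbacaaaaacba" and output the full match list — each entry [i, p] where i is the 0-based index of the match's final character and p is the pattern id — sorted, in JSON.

Build automaton:
Trie nodes:
  0='ε' goto a→6 b→1 c→2
  1='b' goto ·  ←P0
  2='c' goto a→3
  3='ca' goto a→4
  4='caa' goto a→5
  5='caaa' goto ·  ←P1
  6='a' goto a→7
  7='aa' goto ·  ←P2

BFS fail/out derivation:
  fail(1) 'b': from fail(0)=0 chase 'b': 0 ⇒ 0;  out={0}∪out(0)={0}
  fail(2) 'c': from fail(0)=0 chase 'c': 0 ⇒ 0;  out=∅∪out(0)=∅
  fail(6) 'a': from fail(0)=0 chase 'a': 0 ⇒ 0;  out=∅∪out(0)=∅
  fail(3) 'ca': from fail(2)=0 chase 'a': 0 ⇒ 6;  out=∅∪out(6)=∅
  fail(7) 'aa': from fail(6)=0 chase 'a': 0 ⇒ 6;  out={2}∪out(6)={2}
  fail(4) 'caa': from fail(3)=6 chase 'a': 6 ⇒ 7;  out=∅∪out(7)={2}
  fail(5) 'caaa': from fail(4)=7 chase 'a': 7→6 ⇒ 7;  out={1}∪out(7)={1,2}

Scan:
pos 0 'b': at 1  emit P0@[0:0]
pos 1 'c': at 2 ·f
pos 2 'b': at 1 ·f  emit P0@[2:2]
pos 3 'a': at 6 ·f
pos 4 'a': at 7  emit P2@[3:4]
pos 5 'b': at 1 ·f  emit P0@[5:5]
pos 6 'c': at 2 ·f
pos 7 'c': at 2 ·f
pos 8 'a': at 3
pos 9 'a': at 4  emit P2@[8:9]
pos 10 'b': at 1 ·f  emit P0@[10:10]
pos 11 'b': at 1 ·f  emit P0@[11:11]
pos 12 'a': at 6 ·f
pos 13 'c': at 2 ·f
pos 14 'a': at 3
pos 15 'a': at 4  emit P2@[14:15]
pos 16 'a': at 5  emit P1@[13:16],P2@[15:16]
pos 17 'a': at 7 ·f  emit P2@[16:17]
pos 18 'a': at 7 ·f  emit P2@[17:18]
pos 19 'c': at 2 ·f
pos 20 'b': at 1 ·f  emit P0@[20:20]
pos 21 'a': at 6 ·f

Matches: [[0,0],[2,0],[4,2],[5,0],[9,2],[10,0],[11,0],[15,2],[16,1],[16,2],[17,2],[18,2],[20,0]]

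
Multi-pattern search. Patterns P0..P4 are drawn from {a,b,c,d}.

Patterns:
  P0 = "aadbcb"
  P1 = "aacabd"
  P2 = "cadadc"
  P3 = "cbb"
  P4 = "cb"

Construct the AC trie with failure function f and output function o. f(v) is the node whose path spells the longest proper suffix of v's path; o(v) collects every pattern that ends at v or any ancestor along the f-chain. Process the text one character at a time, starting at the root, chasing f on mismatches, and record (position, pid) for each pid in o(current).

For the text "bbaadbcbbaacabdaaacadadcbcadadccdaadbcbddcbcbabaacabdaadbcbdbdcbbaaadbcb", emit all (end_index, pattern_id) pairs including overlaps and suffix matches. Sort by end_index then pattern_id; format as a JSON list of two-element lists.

Build automaton:
Trie (insert patterns):
  0='ε' goto a→1 c→11
  1='a' goto a→2
  2='aa' goto c→7 d→3
  3='aad' goto b→4
  4='aadb' goto c→5
  5='aadbc' goto b→6
  6='aadbcb' goto ·  ←P0
  7='aac' goto a→8
  8='aaca' goto b→9
  9='aacab' goto d→10
  10='aacabd' goto ·  ←P1
  11='c' goto a→12 b→17
  12='ca' goto d→13
  13='cad' goto a→14
  14='cada' goto d→15
  15='cadad' goto c→16
  16='cadadc' goto ·  ←P2
  17='cb' goto b→18  ←P4
  18='cbb' goto ·  ←P3

Failure links (BFS by depth):
  n1('a'): parent n0 fail=0; on 'a' 0 → fail=0;  out ∅∪∅=∅
  n11('c'): parent n0 fail=0; on 'c' 0 → fail=0;  out ∅∪∅=∅
  n2('aa'): parent n1 fail=0; on 'a' 0 → fail=1;  out ∅∪∅=∅
  n12('ca'): parent n11 fail=0; on 'a' 0 → fail=1;  out ∅∪∅=∅
  n17('cb'): parent n11 fail=0; on 'b' 0 → fail=0;  out {4}∪∅={4}
  n3('aad'): parent n2 fail=1; on 'd' 1→0 → fail=0;  out ∅∪∅=∅
  n7('aac'): parent n2 fail=1; on 'c' 1→0 → fail=11;  out ∅∪∅=∅
  n13('cad'): parent n12 fail=1; on 'd' 1→0 → fail=0;  out ∅∪∅=∅
  n18('cbb'): parent n17 fail=0; on 'b' 0 → fail=0;  out {3}∪∅={3}
  n4('aadb'): parent n3 fail=0; on 'b' 0 → fail=0;  out ∅∪∅=∅
  n8('aaca'): parent n7 fail=11; on 'a' 11 → fail=12;  out ∅∪∅=∅
  n14('cada'): parent n13 fail=0; on 'a' 0 → fail=1;  out ∅∪∅=∅
  n5('aadbc'): parent n4 fail=0; on 'c' 0 → fail=11;  out ∅∪∅=∅
  n9('aacab'): parent n8 fail=12; on 'b' 12→1→0 → fail=0;  out ∅∪∅=∅
  n15('cadad'): parent n14 fail=1; on 'd' 1→0 → fail=0;  out ∅∪∅=∅
  n6('aadbcb'): parent n5 fail=11; on 'b' 11 → fail=17;  out {0}∪{4}={0,4}
  n10('aacabd'): parent n9 fail=0; on 'd' 0 → fail=0;  out {1}∪∅={1}
  n16('cadadc'): parent n15 fail=0; on 'c' 0 → fail=11;  out {2}∪∅={2}

Text stream:
[0] read 'b'  n0⇒n0
[1] read 'b'  n0⇒n0
[2] read 'a'  n0⇒n1
[3] read 'a'  n1⇒n2
[4] read 'd'  n2⇒n3
[5] read 'b'  n3⇒n4
[6] read 'c'  n4⇒n5
[7] read 'b'  n5⇒n6  → match P0@[2:7],P4@[6:7]
[8] read 'b'  n6⇒n18 (fail-walked)  → match P3@[6:8]
[9] read 'a'  n18⇒n1 (fail-walked)
[10] read 'a'  n1⇒n2
[11] read 'c'  n2⇒n7
[12] read 'a'  n7⇒n8
[13] read 'b'  n8⇒n9
[14] read 'd'  n9⇒n10  → match P1@[9:14]
[15] read 'a'  n10⇒n1 (fail-walked)
[16] read 'a'  n1⇒n2
[17] read 'a'  n2⇒n2 (fail-walked)
[18] read 'c'  n2⇒n7
[19] read 'a'  n7⇒n8
[20] read 'd'  n8⇒n13 (fail-walked)
[21] read 'a'  n13⇒n14
[22] read 'd'  n14⇒n15
[23] read 'c'  n15⇒n16  → match P2@[18:23]
[24] read 'b'  n16⇒n17 (fail-walked)  → match P4@[23:24]
[25] read 'c'  n17⇒n11 (fail-walked)
[26] read 'a'  n11⇒n12
[27] read 'd'  n12⇒n13
[28] read 'a'  n13⇒n14
[29] read 'd'  n14⇒n15
[30] read 'c'  n15⇒n16  → match P2@[25:30]
[31] read 'c'  n16⇒n11 (fail-walked)
[32] read 'd'  n11⇒n0 (fail-walked)
[33] read 'a'  n0⇒n1
[34] read 'a'  n1⇒n2
[35] read 'd'  n2⇒n3
[36] read 'b'  n3⇒n4
[37] read 'c'  n4⇒n5
[38] read 'b'  n5⇒n6  → match P0@[33:38],P4@[37:38]
[39] read 'd'  n6⇒n0 (fail-walked)
[40] read 'd'  n0⇒n0
[41] read 'c'  n0⇒n11
[42] read 'b'  n11⇒n17  → match P4@[41:42]
[43] read 'c'  n17⇒n11 (fail-walked)
[44] read 'b'  n11⇒n17  → match P4@[43:44]
[45] read 'a'  n17⇒n1 (fail-walked)
[46] read 'b'  n1⇒n0 (fail-walked)
[47] read 'a'  n0⇒n1
[48] read 'a'  n1⇒n2
[49] read 'c'  n2⇒n7
[50] read 'a'  n7⇒n8
[51] read 'b'  n8⇒n9
[52] read 'd'  n9⇒n10  → match P1@[47:52]
[53] read 'a'  n10⇒n1 (fail-walked)
[54] read 'a'  n1⇒n2
[55] read 'd'  n2⇒n3
[56] read 'b'  n3⇒n4
[57] read 'c'  n4⇒n5
[58] read 'b'  n5⇒n6  → match P0@[53:58],P4@[57:58]
[59] read 'd'  n6⇒n0 (fail-walked)
[60] read 'b'  n0⇒n0
[61] read 'd'  n0⇒n0
[62] read 'c'  n0⇒n11
[63] read 'b'  n11⇒n17  → match P4@[62:63]
[64] read 'b'  n17⇒n18  → match P3@[62:64]
[65] read 'a'  n18⇒n1 (fail-walked)
[66] read 'a'  n1⇒n2
[67] read 'a'  n2⇒n2 (fail-walked)
[68] read 'd'  n2⇒n3
[69] read 'b'  n3⇒n4
[70] read 'c'  n4⇒n5
[71] read 'b'  n5⇒n6  → match P0@[66:71],P4@[70:71]

All matches (sorted): [[7,0],[7,4],[8,3],[14,1],[23,2],[24,4],[30,2],[38,0],[38,4],[42,4],[44,4],[52,1],[58,0],[58,4],[63,4],[64,3],[71,0],[71,4]]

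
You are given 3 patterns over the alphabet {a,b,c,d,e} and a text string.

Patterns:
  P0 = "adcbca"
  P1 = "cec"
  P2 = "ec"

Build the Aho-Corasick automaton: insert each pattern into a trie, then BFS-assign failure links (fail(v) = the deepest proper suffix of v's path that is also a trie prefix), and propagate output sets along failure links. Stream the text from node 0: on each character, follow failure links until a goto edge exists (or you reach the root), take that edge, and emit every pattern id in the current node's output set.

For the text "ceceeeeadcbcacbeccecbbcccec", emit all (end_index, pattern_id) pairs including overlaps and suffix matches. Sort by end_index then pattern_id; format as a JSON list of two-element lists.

Build automaton:
Trie (insert patterns):
  0='ε' goto a→1 c→7 e→10
  1='a' goto d→2
  2='ad' goto c→3
  3='adc' goto b→4
  4='adcb' goto c→5
  5='adcbc' goto a→6
  6='adcbca' goto ·  [P0 ends]
  7='c' goto e→8
  8='ce' goto c→9
  9='cec' goto ·  [P1 ends]
  10='e' goto c→11
  11='ec' goto ·  [P2 ends]

Failure links (BFS by depth):
  fail(1) 'a': from fail(0)=0 chase 'a': 0 ⇒ 0;  out=∅∪out(0)=∅
  fail(7) 'c': from fail(0)=0 chase 'c': 0 ⇒ 0;  out=∅∪out(0)=∅
  fail(10) 'e': from fail(0)=0 chase 'e': 0 ⇒ 0;  out=∅∪out(0)=∅
  fail(2) 'ad': from fail(1)=0 chase 'd': 0 ⇒ 0;  out=∅∪out(0)=∅
  fail(8) 'ce': from fail(7)=0 chase 'e': 0 ⇒ 10;  out=∅∪out(10)=∅
  fail(11) 'ec': from fail(10)=0 chase 'c': 0 ⇒ 7;  out={2}∪out(7)={2}
  fail(3) 'adc': from fail(2)=0 chase 'c': 0 ⇒ 7;  out=∅∪out(7)=∅
  fail(9) 'cec': from fail(8)=10 chase 'c': 10 ⇒ 11;  out={1}∪out(11)={1,2}
  fail(4) 'adcb': from fail(3)=7 chase 'b': 7→0 ⇒ 0;  out=∅∪out(0)=∅
  fail(5) 'adcbc': from fail(4)=0 chase 'c': 0 ⇒ 7;  out=∅∪out(7)=∅
  fail(6) 'adcbca': from fail(5)=7 chase 'a': 7→0 ⇒ 1;  out={0}∪out(1)={0}

Scan:
[0] read 'c'  n0⇒n7
[1] read 'e'  n7⇒n8
[2] read 'c'  n8⇒n9  → match P1@[0:2],P2@[1:2]
[3] read 'e'  n9⇒n8 ·f
[4] read 'e'  n8⇒n10 ·f
[5] read 'e'  n10⇒n10 ·f
[6] read 'e'  n10⇒n10 ·f
[7] read 'a'  n10⇒n1 ·f
[8] read 'd'  n1⇒n2
[9] read 'c'  n2⇒n3
[10] read 'b'  n3⇒n4
[11] read 'c'  n4⇒n5
[12] read 'a'  n5⇒n6  → match P0@[7:12]
[13] read 'c'  n6⇒n7 ·f
[14] read 'b'  n7⇒n0 ·f
[15] read 'e'  n0⇒n10
[16] read 'c'  n10⇒n11  → match P2@[15:16]
[17] read 'c'  n11⇒n7 ·f
[18] read 'e'  n7⇒n8
[19] read 'c'  n8⇒n9  → match P1@[17:19],P2@[18:19]
[20] read 'b'  n9⇒n0 ·f
[21] read 'b'  n0⇒n0
[22] read 'c'  n0⇒n7
[23] read 'c'  n7⇒n7 ·f
[24] read 'c'  n7⇒n7 ·f
[25] read 'e'  n7⇒n8
[26] read 'c'  n8⇒n9  → match P1@[24:26],P2@[25:26]

Matches: [[2,1],[2,2],[12,0],[16,2],[19,1],[19,2],[26,1],[26,2]]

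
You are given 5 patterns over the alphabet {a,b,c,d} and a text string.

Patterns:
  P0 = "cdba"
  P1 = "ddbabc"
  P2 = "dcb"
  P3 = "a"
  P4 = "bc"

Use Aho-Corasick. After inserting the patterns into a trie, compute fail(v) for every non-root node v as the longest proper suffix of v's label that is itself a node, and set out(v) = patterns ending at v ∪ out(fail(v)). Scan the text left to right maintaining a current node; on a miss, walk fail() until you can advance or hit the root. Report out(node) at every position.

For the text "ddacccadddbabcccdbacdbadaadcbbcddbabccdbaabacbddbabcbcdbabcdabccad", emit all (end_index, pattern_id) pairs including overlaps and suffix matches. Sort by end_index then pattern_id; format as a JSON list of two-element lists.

Build automaton:
Trie (insert patterns):
  0='ε' goto a→13 b→14 c→1 d→5
  1='c' goto d→2
  2='cd' goto b→3
  3='cdb' goto a→4
  4='cdba' goto ·  [P0 ends]
  5='d' goto c→11 d→6
  6='dd' goto b→7
  7='ddb' goto a→8
  8='ddba' goto b→9
  9='ddbab' goto c→10
  10='ddbabc' goto ·  [P1 ends]
  11='dc' goto b→12
  12='dcb' goto ·  [P2 ends]
  13='a' goto ·  [P3 ends]
  14='b' goto c→15
  15='bc' goto ·  [P4 ends]

Failure links (BFS by depth):
  fail(1) 'c': from fail(0)=0 chase 'c': 0 ⇒ 0;  out=∅∪out(0)=∅
  fail(5) 'd': from fail(0)=0 chase 'd': 0 ⇒ 0;  out=∅∪out(0)=∅
  fail(13) 'a': from fail(0)=0 chase 'a': 0 ⇒ 0;  out={3}∪out(0)={3}
  fail(14) 'b': from fail(0)=0 chase 'b': 0 ⇒ 0;  out=∅∪out(0)=∅
  fail(2) 'cd': from fail(1)=0 chase 'd': 0 ⇒ 5;  out=∅∪out(5)=∅
  fail(6) 'dd': from fail(5)=0 chase 'd': 0 ⇒ 5;  out=∅∪out(5)=∅
  fail(11) 'dc': from fail(5)=0 chase 'c': 0 ⇒ 1;  out=∅∪out(1)=∅
  fail(15) 'bc': from fail(14)=0 chase 'c': 0 ⇒ 1;  out={4}∪out(1)={4}
  fail(3) 'cdb': from fail(2)=5 chase 'b': 5→0 ⇒ 14;  out=∅∪out(14)=∅
  fail(7) 'ddb': from fail(6)=5 chase 'b': 5→0 ⇒ 14;  out=∅∪out(14)=∅
  fail(12) 'dcb': from fail(11)=1 chase 'b': 1→0 ⇒ 14;  out={2}∪out(14)={2}
  fail(4) 'cdba': from fail(3)=14 chase 'a': 14→0 ⇒ 13;  out={0}∪out(13)={0,3}
  fail(8) 'ddba': from fail(7)=14 chase 'a': 14→0 ⇒ 13;  out=∅∪out(13)={3}
  fail(9) 'ddbab': from fail(8)=13 chase 'b': 13→0 ⇒ 14;  out=∅∪out(14)=∅
  fail(10) 'ddbabc': from fail(9)=14 chase 'c': 14 ⇒ 15;  out={1}∪out(15)={1,4}

Text stream:
[0] read 'd'  n0⇒n5
[1] read 'd'  n5⇒n6
[2] read 'a'  n6⇒n13 (via fail)  ** P3@[2:2]
[3] read 'c'  n13⇒n1 (via fail)
[4] read 'c'  n1⇒n1 (via fail)
[5] read 'c'  n1⇒n1 (via fail)
[6] read 'a'  n1⇒n13 (via fail)  ** P3@[6:6]
[7] read 'd'  n13⇒n5 (via fail)
[8] read 'd'  n5⇒n6
[9] read 'd'  n6⇒n6 (via fail)
[10] read 'b'  n6⇒n7
[11] read 'a'  n7⇒n8  ** P3@[11:11]
[12] read 'b'  n8⇒n9
[13] read 'c'  n9⇒n10  ** P1@[8:13],P4@[12:13]
[14] read 'c'  n10⇒n1 (via fail)
[15] read 'c'  n1⇒n1 (via fail)
[16] read 'd'  n1⇒n2
[17] read 'b'  n2⇒n3
[18] read 'a'  n3⇒n4  ** P0@[15:18],P3@[18:18]
[19] read 'c'  n4⇒n1 (via fail)
[20] read 'd'  n1⇒n2
[21] read 'b'  n2⇒n3
[22] read 'a'  n3⇒n4  ** P0@[19:22],P3@[22:22]
[23] read 'd'  n4⇒n5 (via fail)
[24] read 'a'  n5⇒n13 (via fail)  ** P3@[24:24]
[25] read 'a'  n13⇒n13 (via fail)  ** P3@[25:25]
[26] read 'd'  n13⇒n5 (via fail)
[27] read 'c'  n5⇒n11
[28] read 'b'  n11⇒n12  ** P2@[26:28]
[29] read 'b'  n12⇒n14 (via fail)
[30] read 'c'  n14⇒n15  ** P4@[29:30]
[31] read 'd'  n15⇒n2 (via fail)
[32] read 'd'  n2⇒n6 (via fail)
[33] read 'b'  n6⇒n7
[34] read 'a'  n7⇒n8  ** P3@[34:34]
[35] read 'b'  n8⇒n9
[36] read 'c'  n9⇒n10  ** P1@[31:36],P4@[35:36]
[37] read 'c'  n10⇒n1 (via fail)
[38] read 'd'  n1⇒n2
[39] read 'b'  n2⇒n3
[40] read 'a'  n3⇒n4  ** P0@[37:40],P3@[40:40]
[41] read 'a'  n4⇒n13 (via fail)  ** P3@[41:41]
[42] read 'b'  n13⇒n14 (via fail)
[43] read 'a'  n14⇒n13 (via fail)  ** P3@[43:43]
[44] read 'c'  n13⇒n1 (via fail)
[45] read 'b'  n1⇒n14 (via fail)
[46] read 'd'  n14⇒n5 (via fail)
[47] read 'd'  n5⇒n6
[48] read 'b'  n6⇒n7
[49] read 'a'  n7⇒n8  ** P3@[49:49]
[50] read 'b'  n8⇒n9
[51] read 'c'  n9⇒n10  ** P1@[46:51],P4@[50:51]
[52] read 'b'  n10⇒n14 (via fail)
[53] read 'c'  n14⇒n15  ** P4@[52:53]
[54] read 'd'  n15⇒n2 (via fail)
[55] read 'b'  n2⇒n3
[56] read 'a'  n3⇒n4  ** P0@[53:56],P3@[56:56]
[57] read 'b'  n4⇒n14 (via fail)
[58] read 'c'  n14⇒n15  ** P4@[57:58]
[59] read 'd'  n15⇒n2 (via fail)
[60] read 'a'  n2⇒n13 (via fail)  ** P3@[60:60]
[61] read 'b'  n13⇒n14 (via fail)
[62] read 'c'  n14⇒n15  ** P4@[61:62]
[63] read 'c'  n15⇒n1 (via fail)
[64] read 'a'  n1⇒n13 (via fail)  ** P3@[64:64]
[65] read 'd'  n13⇒n5 (via fail)

All matches (sorted): [[2,3],[6,3],[11,3],[13,1],[13,4],[18,0],[18,3],[22,0],[22,3],[24,3],[25,3],[28,2],[30,4],[34,3],[36,1],[36,4],[40,0],[40,3],[41,3],[43,3],[49,3],[51,1],[51,4],[53,4],[56,0],[56,3],[58,4],[60,3],[62,4],[64,3]]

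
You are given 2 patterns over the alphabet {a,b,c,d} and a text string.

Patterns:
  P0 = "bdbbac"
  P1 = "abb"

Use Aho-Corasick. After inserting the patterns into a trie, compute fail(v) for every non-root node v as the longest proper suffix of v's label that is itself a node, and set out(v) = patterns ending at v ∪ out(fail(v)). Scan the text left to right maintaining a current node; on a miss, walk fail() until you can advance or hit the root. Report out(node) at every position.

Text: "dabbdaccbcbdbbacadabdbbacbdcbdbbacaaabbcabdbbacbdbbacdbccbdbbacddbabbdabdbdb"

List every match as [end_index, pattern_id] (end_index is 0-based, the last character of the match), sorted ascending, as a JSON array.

Build automaton:
Trie nodes:
  n0 'ε': a→7 b→1
  n1 'b': d→2
  n2 'bd': b→3
  n3 'bdb': b→4
  n4 'bdbb': a→5
  n5 'bdbba': c→6
  n6 'bdbbac': ·  [P0 ends]
  n7 'a': b→8
  n8 'ab': b→9
  n9 'abb': ·  [P1 ends]

Failure links (BFS by depth):
  fail(1) 'b': from fail(0)=0 chase 'b': 0 ⇒ 0;  out=∅∪out(0)=∅
  fail(7) 'a': from fail(0)=0 chase 'a': 0 ⇒ 0;  out=∅∪out(0)=∅
  fail(2) 'bd': from fail(1)=0 chase 'd': 0 ⇒ 0;  out=∅∪out(0)=∅
  fail(8) 'ab': from fail(7)=0 chase 'b': 0 ⇒ 1;  out=∅∪out(1)=∅
  fail(3) 'bdb': from fail(2)=0 chase 'b': 0 ⇒ 1;  out=∅∪out(1)=∅
  fail(9) 'abb': from fail(8)=1 chase 'b': 1→0 ⇒ 1;  out={1}∪out(1)={1}
  fail(4) 'bdbb': from fail(3)=1 chase 'b': 1→0 ⇒ 1;  out=∅∪out(1)=∅
  fail(5) 'bdbba': from fail(4)=1 chase 'a': 1→0 ⇒ 7;  out=∅∪out(7)=∅
  fail(6) 'bdbbac': from fail(5)=7 chase 'c': 7→0 ⇒ 0;  out={0}∪out(0)={0}

Run:
pos 0 'd': at 0
pos 1 'a': at 7
pos 2 'b': at 8
pos 3 'b': at 9  emit P1@[1:3]
pos 4 'd': at 2 (via fail)
pos 5 'a': at 7 (via fail)
pos 6 'c': at 0 (via fail)
pos 7 'c': at 0
pos 8 'b': at 1
pos 9 'c': at 0 (via fail)
pos 10 'b': at 1
pos 11 'd': at 2
pos 12 'b': at 3
pos 13 'b': at 4
pos 14 'a': at 5
pos 15 'c': at 6  emit P0@[10:15]
pos 16 'a': at 7 (via fail)
pos 17 'd': at 0 (via fail)
pos 18 'a': at 7
pos 19 'b': at 8
pos 20 'd': at 2 (via fail)
pos 21 'b': at 3
pos 22 'b': at 4
pos 23 'a': at 5
pos 24 'c': at 6  emit P0@[19:24]
pos 25 'b': at 1 (via fail)
pos 26 'd': at 2
pos 27 'c': at 0 (via fail)
pos 28 'b': at 1
pos 29 'd': at 2
pos 30 'b': at 3
pos 31 'b': at 4
pos 32 'a': at 5
pos 33 'c': at 6  emit P0@[28:33]
pos 34 'a': at 7 (via fail)
pos 35 'a': at 7 (via fail)
pos 36 'a': at 7 (via fail)
pos 37 'b': at 8
pos 38 'b': at 9  emit P1@[36:38]
pos 39 'c': at 0 (via fail)
pos 40 'a': at 7
pos 41 'b': at 8
pos 42 'd': at 2 (via fail)
pos 43 'b': at 3
pos 44 'b': at 4
pos 45 'a': at 5
pos 46 'c': at 6  emit P0@[41:46]
pos 47 'b': at 1 (via fail)
pos 48 'd': at 2
pos 49 'b': at 3
pos 50 'b': at 4
pos 51 'a': at 5
pos 52 'c': at 6  emit P0@[47:52]
pos 53 'd': at 0 (via fail)
pos 54 'b': at 1
pos 55 'c': at 0 (via fail)
pos 56 'c': at 0
pos 57 'b': at 1
pos 58 'd': at 2
pos 59 'b': at 3
pos 60 'b': at 4
pos 61 'a': at 5
pos 62 'c': at 6  emit P0@[57:62]
pos 63 'd': at 0 (via fail)
pos 64 'd': at 0
pos 65 'b': at 1
pos 66 'a': at 7 (via fail)
pos 67 'b': at 8
pos 68 'b': at 9  emit P1@[66:68]
pos 69 'd': at 2 (via fail)
pos 70 'a': at 7 (via fail)
pos 71 'b': at 8
pos 72 'd': at 2 (via fail)
pos 73 'b': at 3
pos 74 'd': at 2 (via fail)
pos 75 'b': at 3

All matches (sorted): [[3,1],[15,0],[24,0],[33,0],[38,1],[46,0],[52,0],[62,0],[68,1]]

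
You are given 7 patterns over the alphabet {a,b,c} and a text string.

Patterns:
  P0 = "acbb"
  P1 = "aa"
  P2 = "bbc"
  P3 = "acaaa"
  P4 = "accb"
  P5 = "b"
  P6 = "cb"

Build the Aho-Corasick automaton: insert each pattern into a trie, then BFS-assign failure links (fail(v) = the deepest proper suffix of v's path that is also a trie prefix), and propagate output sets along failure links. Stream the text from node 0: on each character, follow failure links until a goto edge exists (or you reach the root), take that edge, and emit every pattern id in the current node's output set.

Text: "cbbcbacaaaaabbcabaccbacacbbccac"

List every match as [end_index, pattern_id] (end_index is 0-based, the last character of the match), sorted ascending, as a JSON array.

Build automaton:
Trie (insert patterns):
  n0 'ε': a→1 b→6 c→14
  n1 'a': a→5 c→2
  n2 'ac': a→9 b→3 c→12
  n3 'acb': b→4
  n4 'acbb': ·  ←P0
  n5 'aa': ·  ←P1
  n6 'b': b→7  ←P5
  n7 'bb': c→8
  n8 'bbc': ·  ←P2
  n9 'aca': a→10
  n10 'acaa': a→11
  n11 'acaaa': ·  ←P3
  n12 'acc': b→13
  n13 'accb': ·  ←P4
  n14 'c': b→15
  n15 'cb': ·  ←P6

BFS fail/out derivation:
  fail(1) 'a': from fail(0)=0 chase 'a': 0 ⇒ 0;  out=∅∪out(0)=∅
  fail(6) 'b': from fail(0)=0 chase 'b': 0 ⇒ 0;  out={5}∪out(0)={5}
  fail(14) 'c': from fail(0)=0 chase 'c': 0 ⇒ 0;  out=∅∪out(0)=∅
  fail(2) 'ac': from fail(1)=0 chase 'c': 0 ⇒ 14;  out=∅∪out(14)=∅
  fail(5) 'aa': from fail(1)=0 chase 'a': 0 ⇒ 1;  out={1}∪out(1)={1}
  fail(7) 'bb': from fail(6)=0 chase 'b': 0 ⇒ 6;  out=∅∪out(6)={5}
  fail(15) 'cb': from fail(14)=0 chase 'b': 0 ⇒ 6;  out={6}∪out(6)={5,6}
  fail(3) 'acb': from fail(2)=14 chase 'b': 14 ⇒ 15;  out=∅∪out(15)={5,6}
  fail(8) 'bbc': from fail(7)=6 chase 'c': 6→0 ⇒ 14;  out={2}∪out(14)={2}
  fail(9) 'aca': from fail(2)=14 chase 'a': 14→0 ⇒ 1;  out=∅∪out(1)=∅
  fail(12) 'acc': from fail(2)=14 chase 'c': 14→0 ⇒ 14;  out=∅∪out(14)=∅
  fail(4) 'acbb': from fail(3)=15 chase 'b': 15→6 ⇒ 7;  out={0}∪out(7)={0,5}
  fail(10) 'acaa': from fail(9)=1 chase 'a': 1 ⇒ 5;  out=∅∪out(5)={1}
  fail(13) 'accb': from fail(12)=14 chase 'b': 14 ⇒ 15;  out={4}∪out(15)={4,5,6}
  fail(11) 'acaaa': from fail(10)=5 chase 'a': 5→1 ⇒ 5;  out={3}∪out(5)={1,3}

Run:
[0] read 'c'  n0⇒n14
[1] read 'b'  n14⇒n15  emit P5@[1:1],P6@[0:1]
[2] read 'b'  n15⇒n7 ·f  emit P5@[2:2]
[3] read 'c'  n7⇒n8  emit P2@[1:3]
[4] read 'b'  n8⇒n15 ·f  emit P5@[4:4],P6@[3:4]
[5] read 'a'  n15⇒n1 ·f
[6] read 'c'  n1⇒n2
[7] read 'a'  n2⇒n9
[8] read 'a'  n9⇒n10  emit P1@[7:8]
[9] read 'a'  n10⇒n11  emit P1@[8:9],P3@[5:9]
[10] read 'a'  n11⇒n5 ·f  emit P1@[9:10]
[11] read 'a'  n5⇒n5 ·f  emit P1@[10:11]
[12] read 'b'  n5⇒n6 ·f  emit P5@[12:12]
[13] read 'b'  n6⇒n7  emit P5@[13:13]
[14] read 'c'  n7⇒n8  emit P2@[12:14]
[15] read 'a'  n8⇒n1 ·f
[16] read 'b'  n1⇒n6 ·f  emit P5@[16:16]
[17] read 'a'  n6⇒n1 ·f
[18] read 'c'  n1⇒n2
[19] read 'c'  n2⇒n12
[20] read 'b'  n12⇒n13  emit P4@[17:20],P5@[20:20],P6@[19:20]
[21] read 'a'  n13⇒n1 ·f
[22] read 'c'  n1⇒n2
[23] read 'a'  n2⇒n9
[24] read 'c'  n9⇒n2 ·f
[25] read 'b'  n2⇒n3  emit P5@[25:25],P6@[24:25]
[26] read 'b'  n3⇒n4  emit P0@[23:26],P5@[26:26]
[27] read 'c'  n4⇒n8 ·f  emit P2@[25:27]
[28] read 'c'  n8⇒n14 ·f
[29] read 'a'  n14⇒n1 ·f
[30] read 'c'  n1⇒n2

Matches: [[1,5],[1,6],[2,5],[3,2],[4,5],[4,6],[8,1],[9,1],[9,3],[10,1],[11,1],[12,5],[13,5],[14,2],[16,5],[20,4],[20,5],[20,6],[25,5],[25,6],[26,0],[26,5],[27,2]]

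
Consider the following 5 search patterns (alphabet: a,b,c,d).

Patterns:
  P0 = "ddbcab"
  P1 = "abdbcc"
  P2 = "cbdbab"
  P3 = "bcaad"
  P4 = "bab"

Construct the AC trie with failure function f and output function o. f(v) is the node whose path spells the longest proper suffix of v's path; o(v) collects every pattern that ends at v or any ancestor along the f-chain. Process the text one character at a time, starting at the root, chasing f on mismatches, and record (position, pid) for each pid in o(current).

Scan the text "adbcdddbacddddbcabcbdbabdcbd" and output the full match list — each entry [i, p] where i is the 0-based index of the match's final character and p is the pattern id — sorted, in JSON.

Build:
Trie nodes:
  n0 'ε': a→7 b→19 c→13 d→1
  n1 'd': d→2
  n2 'dd': b→3
  n3 'ddb': c→4
  n4 'ddbc': a→5
  n5 'ddbca': b→6
  n6 'ddbcab': ·  ←P0
  n7 'a': b→8
  n8 'ab': d→9
  n9 'abd': b→10
  n10 'abdb': c→11
  n11 'abdbc': c→12
  n12 'abdbcc': ·  ←P1
  n13 'c': b→14
  n14 'cb': d→15
  n15 'cbd': b→16
  n16 'cbdb': a→17
  n17 'cbdba': b→18
  n18 'cbdbab': ·  ←P2
  n19 'b': a→24 c→20
  n20 'bc': a→21
  n21 'bca': a→22
  n22 'bcaa': d→23
  n23 'bcaad': ·  ←P3
  n24 'ba': b→25
  n25 'bab': ·  ←P4

BFS fail/out derivation:
  n1('d'): parent n0 fail=0; on 'd' 0 → fail=0;  out ∅∪∅=∅
  n7('a'): parent n0 fail=0; on 'a' 0 → fail=0;  out ∅∪∅=∅
  n13('c'): parent n0 fail=0; on 'c' 0 → fail=0;  out ∅∪∅=∅
  n19('b'): parent n0 fail=0; on 'b' 0 → fail=0;  out ∅∪∅=∅
  n2('dd'): parent n1 fail=0; on 'd' 0 → fail=1;  out ∅∪∅=∅
  n8('ab'): parent n7 fail=0; on 'b' 0 → fail=19;  out ∅∪∅=∅
  n14('cb'): parent n13 fail=0; on 'b' 0 → fail=19;  out ∅∪∅=∅
  n20('bc'): parent n19 fail=0; on 'c' 0 → fail=13;  out ∅∪∅=∅
  n24('ba'): parent n19 fail=0; on 'a' 0 → fail=7;  out ∅∪∅=∅
  n3('ddb'): parent n2 fail=1; on 'b' 1→0 → fail=19;  out ∅∪∅=∅
  n9('abd'): parent n8 fail=19; on 'd' 19→0 → fail=1;  out ∅∪∅=∅
  n15('cbd'): parent n14 fail=19; on 'd' 19→0 → fail=1;  out ∅∪∅=∅
  n21('bca'): parent n20 fail=13; on 'a' 13→0 → fail=7;  out ∅∪∅=∅
  n25('bab'): parent n24 fail=7; on 'b' 7 → fail=8;  out {4}∪∅={4}
  n4('ddbc'): parent n3 fail=19; on 'c' 19 → fail=20;  out ∅∪∅=∅
  n10('abdb'): parent n9 fail=1; on 'b' 1→0 → fail=19;  out ∅∪∅=∅
  n16('cbdb'): parent n15 fail=1; on 'b' 1→0 → fail=19;  out ∅∪∅=∅
  n22('bcaa'): parent n21 fail=7; on 'a' 7→0 → fail=7;  out ∅∪∅=∅
  n5('ddbca'): parent n4 fail=20; on 'a' 20 → fail=21;  out ∅∪∅=∅
  n11('abdbc'): parent n10 fail=19; on 'c' 19 → fail=20;  out ∅∪∅=∅
  n17('cbdba'): parent n16 fail=19; on 'a' 19 → fail=24;  out ∅∪∅=∅
  n23('bcaad'): parent n22 fail=7; on 'd' 7→0 → fail=1;  out {3}∪∅={3}
  n6('ddbcab'): parent n5 fail=21; on 'b' 21→7 → fail=8;  out {0}∪∅={0}
  n12('abdbcc'): parent n11 fail=20; on 'c' 20→13→0 → fail=13;  out {1}∪∅={1}
  n18('cbdbab'): parent n17 fail=24; on 'b' 24 → fail=25;  out {2}∪{4}={2,4}

Run:
i=0 'a': node 0→7
i=1 'd': node 7→1 (fail-walked)
i=2 'b': node 1→19 (fail-walked)
i=3 'c': node 19→20
i=4 'd': node 20→1 (fail-walked)
i=5 'd': node 1→2
i=6 'd': node 2→2 (fail-walked)
i=7 'b': node 2→3
i=8 'a': node 3→24 (fail-walked)
i=9 'c': node 24→13 (fail-walked)
i=10 'd': node 13→1 (fail-walked)
i=11 'd': node 1→2
i=12 'd': node 2→2 (fail-walked)
i=13 'd': node 2→2 (fail-walked)
i=14 'b': node 2→3
i=15 'c': node 3→4
i=16 'a': node 4→5
i=17 'b': node 5→6  → match P0@[12:17]
i=18 'c': node 6→20 (fail-walked)
i=19 'b': node 20→14 (fail-walked)
i=20 'd': node 14→15
i=21 'b': node 15→16
i=22 'a': node 16→17
i=23 'b': node 17→18  → match P2@[18:23],P4@[21:23]
i=24 'd': node 18→9 (fail-walked)
i=25 'c': node 9→13 (fail-walked)
i=26 'b': node 13→14
i=27 'd': node 14→15

Result: [[17,0],[23,2],[23,4]]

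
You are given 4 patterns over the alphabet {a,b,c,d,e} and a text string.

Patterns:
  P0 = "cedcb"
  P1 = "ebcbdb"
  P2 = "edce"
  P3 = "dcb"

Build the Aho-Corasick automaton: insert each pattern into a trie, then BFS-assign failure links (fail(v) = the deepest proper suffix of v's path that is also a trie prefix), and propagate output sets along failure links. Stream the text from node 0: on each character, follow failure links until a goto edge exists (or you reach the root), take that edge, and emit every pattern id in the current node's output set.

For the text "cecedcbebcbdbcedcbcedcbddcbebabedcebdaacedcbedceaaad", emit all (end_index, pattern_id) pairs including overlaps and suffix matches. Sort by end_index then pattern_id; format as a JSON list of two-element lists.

Build automaton:
Trie (insert patterns):
  0='ε' goto c→1 d→15 e→6
  1='c' goto e→2
  2='ce' goto d→3
  3='ced' goto c→4
  4='cedc' goto b→5
  5='cedcb' goto ·  ←P0
  6='e' goto b→7 d→12
  7='eb' goto c→8
  8='ebc' goto b→9
  9='ebcb' goto d→10
  10='ebcbd' goto b→11
  11='ebcbdb' goto ·  ←P1
  12='ed' goto c→13
  13='edc' goto e→14
  14='edce' goto ·  ←P2
  15='d' goto c→16
  16='dc' goto b→17
  17='dcb' goto ·  ←P3

BFS fail/out derivation:
  n1('c'): parent n0 fail=0; on 'c' 0 → fail=0;  out ∅∪∅=∅
  n6('e'): parent n0 fail=0; on 'e' 0 → fail=0;  out ∅∪∅=∅
  n15('d'): parent n0 fail=0; on 'd' 0 → fail=0;  out ∅∪∅=∅
  n2('ce'): parent n1 fail=0; on 'e' 0 → fail=6;  out ∅∪∅=∅
  n7('eb'): parent n6 fail=0; on 'b' 0 → fail=0;  out ∅∪∅=∅
  n12('ed'): parent n6 fail=0; on 'd' 0 → fail=15;  out ∅∪∅=∅
  n16('dc'): parent n15 fail=0; on 'c' 0 → fail=1;  out ∅∪∅=∅
  n3('ced'): parent n2 fail=6; on 'd' 6 → fail=12;  out ∅∪∅=∅
  n8('ebc'): parent n7 fail=0; on 'c' 0 → fail=1;  out ∅∪∅=∅
  n13('edc'): parent n12 fail=15; on 'c' 15 → fail=16;  out ∅∪∅=∅
  n17('dcb'): parent n16 fail=1; on 'b' 1→0 → fail=0;  out {3}∪∅={3}
  n4('cedc'): parent n3 fail=12; on 'c' 12 → fail=13;  out ∅∪∅=∅
  n9('ebcb'): parent n8 fail=1; on 'b' 1→0 → fail=0;  out ∅∪∅=∅
  n14('edce'): parent n13 fail=16; on 'e' 16→1 → fail=2;  out {2}∪∅={2}
  n5('cedcb'): parent n4 fail=13; on 'b' 13→16 → fail=17;  out {0}∪{3}={0,3}
  n10('ebcbd'): parent n9 fail=0; on 'd' 0 → fail=15;  out ∅∪∅=∅
  n11('ebcbdb'): parent n10 fail=15; on 'b' 15→0 → fail=0;  out {1}∪∅={1}

Scan:
[0] read 'c'  n0⇒n1
[1] read 'e'  n1⇒n2
[2] read 'c'  n2⇒n1 ·f
[3] read 'e'  n1⇒n2
[4] read 'd'  n2⇒n3
[5] read 'c'  n3⇒n4
[6] read 'b'  n4⇒n5  emit P0@[2:6],P3@[4:6]
[7] read 'e'  n5⇒n6 ·f
[8] read 'b'  n6⇒n7
[9] read 'c'  n7⇒n8
[10] read 'b'  n8⇒n9
[11] read 'd'  n9⇒n10
[12] read 'b'  n10⇒n11  emit P1@[7:12]
[13] read 'c'  n11⇒n1 ·f
[14] read 'e'  n1⇒n2
[15] read 'd'  n2⇒n3
[16] read 'c'  n3⇒n4
[17] read 'b'  n4⇒n5  emit P0@[13:17],P3@[15:17]
[18] read 'c'  n5⇒n1 ·f
[19] read 'e'  n1⇒n2
[20] read 'd'  n2⇒n3
[21] read 'c'  n3⇒n4
[22] read 'b'  n4⇒n5  emit P0@[18:22],P3@[20:22]
[23] read 'd'  n5⇒n15 ·f
[24] read 'd'  n15⇒n15 ·f
[25] read 'c'  n15⇒n16
[26] read 'b'  n16⇒n17  emit P3@[24:26]
[27] read 'e'  n17⇒n6 ·f
[28] read 'b'  n6⇒n7
[29] read 'a'  n7⇒n0 ·f
[30] read 'b'  n0⇒n0
[31] read 'e'  n0⇒n6
[32] read 'd'  n6⇒n12
[33] read 'c'  n12⇒n13
[34] read 'e'  n13⇒n14  emit P2@[31:34]
[35] read 'b'  n14⇒n7 ·f
[36] read 'd'  n7⇒n15 ·f
[37] read 'a'  n15⇒n0 ·f
[38] read 'a'  n0⇒n0
[39] read 'c'  n0⇒n1
[40] read 'e'  n1⇒n2
[41] read 'd'  n2⇒n3
[42] read 'c'  n3⇒n4
[43] read 'b'  n4⇒n5  emit P0@[39:43],P3@[41:43]
[44] read 'e'  n5⇒n6 ·f
[45] read 'd'  n6⇒n12
[46] read 'c'  n12⇒n13
[47] read 'e'  n13⇒n14  emit P2@[44:47]
[48] read 'a'  n14⇒n0 ·f
[49] read 'a'  n0⇒n0
[50] read 'a'  n0⇒n0
[51] read 'd'  n0⇒n15

All matches (sorted): [[6,0],[6,3],[12,1],[17,0],[17,3],[22,0],[22,3],[26,3],[34,2],[43,0],[43,3],[47,2]]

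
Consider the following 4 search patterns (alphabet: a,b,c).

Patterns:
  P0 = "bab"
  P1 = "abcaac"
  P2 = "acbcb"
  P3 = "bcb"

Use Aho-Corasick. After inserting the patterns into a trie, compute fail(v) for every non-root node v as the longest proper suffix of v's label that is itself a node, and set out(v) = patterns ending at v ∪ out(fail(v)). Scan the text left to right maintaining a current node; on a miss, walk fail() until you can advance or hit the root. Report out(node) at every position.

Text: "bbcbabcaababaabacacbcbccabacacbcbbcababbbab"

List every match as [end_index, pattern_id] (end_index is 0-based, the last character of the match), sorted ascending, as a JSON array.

Construct AC machine:
Trie nodes:
  0='ε' goto a→4 b→1
  1='b' goto a→2 c→14
  2='ba' goto b→3
  3='bab' goto ·  ←P0
  4='a' goto b→5 c→10
  5='ab' goto c→6
  6='abc' goto a→7
  7='abca' goto a→8
  8='abcaa' goto c→9
  9='abcaac' goto ·  ←P1
  10='ac' goto b→11
  11='acb' goto c→12
  12='acbc' goto b→13
  13='acbcb' goto ·  ←P2
  14='bc' goto b→15
  15='bcb' goto ·  ←P3

Failure links (BFS by depth):
  n1('b'): parent n0 fail=0; on 'b' 0 → fail=0;  out ∅∪∅=∅
  n4('a'): parent n0 fail=0; on 'a' 0 → fail=0;  out ∅∪∅=∅
  n2('ba'): parent n1 fail=0; on 'a' 0 → fail=4;  out ∅∪∅=∅
  n5('ab'): parent n4 fail=0; on 'b' 0 → fail=1;  out ∅∪∅=∅
  n10('ac'): parent n4 fail=0; on 'c' 0 → fail=0;  out ∅∪∅=∅
  n14('bc'): parent n1 fail=0; on 'c' 0 → fail=0;  out ∅∪∅=∅
  n3('bab'): parent n2 fail=4; on 'b' 4 → fail=5;  out {0}∪∅={0}
  n6('abc'): parent n5 fail=1; on 'c' 1 → fail=14;  out ∅∪∅=∅
  n11('acb'): parent n10 fail=0; on 'b' 0 → fail=1;  out ∅∪∅=∅
  n15('bcb'): parent n14 fail=0; on 'b' 0 → fail=1;  out {3}∪∅={3}
  n7('abca'): parent n6 fail=14; on 'a' 14→0 → fail=4;  out ∅∪∅=∅
  n12('acbc'): parent n11 fail=1; on 'c' 1 → fail=14;  out ∅∪∅=∅
  n8('abcaa'): parent n7 fail=4; on 'a' 4→0 → fail=4;  out ∅∪∅=∅
  n13('acbcb'): parent n12 fail=14; on 'b' 14 → fail=15;  out {2}∪{3}={2,3}
  n9('abcaac'): parent n8 fail=4; on 'c' 4 → fail=10;  out {1}∪∅={1}

Text stream:
[0] read 'b'  n0⇒n1
[1] read 'b'  n1⇒n1 (fail-walked)
[2] read 'c'  n1⇒n14
[3] read 'b'  n14⇒n15  → match P3@[1:3]
[4] read 'a'  n15⇒n2 (fail-walked)
[5] read 'b'  n2⇒n3  → match P0@[3:5]
[6] read 'c'  n3⇒n6 (fail-walked)
[7] read 'a'  n6⇒n7
[8] read 'a'  n7⇒n8
[9] read 'b'  n8⇒n5 (fail-walked)
[10] read 'a'  n5⇒n2 (fail-walked)
[11] read 'b'  n2⇒n3  → match P0@[9:11]
[12] read 'a'  n3⇒n2 (fail-walked)
[13] read 'a'  n2⇒n4 (fail-walked)
[14] read 'b'  n4⇒n5
[15] read 'a'  n5⇒n2 (fail-walked)
[16] read 'c'  n2⇒n10 (fail-walked)
[17] read 'a'  n10⇒n4 (fail-walked)
[18] read 'c'  n4⇒n10
[19] read 'b'  n10⇒n11
[20] read 'c'  n11⇒n12
[21] read 'b'  n12⇒n13  → match P2@[17:21],P3@[19:21]
[22] read 'c'  n13⇒n14 (fail-walked)
[23] read 'c'  n14⇒n0 (fail-walked)
[24] read 'a'  n0⇒n4
[25] read 'b'  n4⇒n5
[26] read 'a'  n5⇒n2 (fail-walked)
[27] read 'c'  n2⇒n10 (fail-walked)
[28] read 'a'  n10⇒n4 (fail-walked)
[29] read 'c'  n4⇒n10
[30] read 'b'  n10⇒n11
[31] read 'c'  n11⇒n12
[32] read 'b'  n12⇒n13  → match P2@[28:32],P3@[30:32]
[33] read 'b'  n13⇒n1 (fail-walked)
[34] read 'c'  n1⇒n14
[35] read 'a'  n14⇒n4 (fail-walked)
[36] read 'b'  n4⇒n5
[37] read 'a'  n5⇒n2 (fail-walked)
[38] read 'b'  n2⇒n3  → match P0@[36:38]
[39] read 'b'  n3⇒n1 (fail-walked)
[40] read 'b'  n1⇒n1 (fail-walked)
[41] read 'a'  n1⇒n2
[42] read 'b'  n2⇒n3  → match P0@[40:42]

Matches: [[3,3],[5,0],[11,0],[21,2],[21,3],[32,2],[32,3],[38,0],[42,0]]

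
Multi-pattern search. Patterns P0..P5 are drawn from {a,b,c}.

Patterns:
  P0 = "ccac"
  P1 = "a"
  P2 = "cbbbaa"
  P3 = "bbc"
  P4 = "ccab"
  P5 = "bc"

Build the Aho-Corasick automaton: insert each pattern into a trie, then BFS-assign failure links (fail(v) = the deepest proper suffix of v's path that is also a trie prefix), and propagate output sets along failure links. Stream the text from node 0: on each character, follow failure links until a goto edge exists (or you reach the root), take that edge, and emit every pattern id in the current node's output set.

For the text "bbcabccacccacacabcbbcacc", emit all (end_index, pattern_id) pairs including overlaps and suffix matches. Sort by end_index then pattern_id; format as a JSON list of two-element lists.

Construct AC machine:
Trie (insert patterns):
  0='ε' goto a→5 b→11 c→1
  1='c' goto b→6 c→2
  2='cc' goto a→3
  3='cca' goto b→14 c→4
  4='ccac' goto ·  [P0 ends]
  5='a' goto ·  [P1 ends]
  6='cb' goto b→7
  7='cbb' goto b→8
  8='cbbb' goto a→9
  9='cbbba' goto a→10
  10='cbbbaa' goto ·  [P2 ends]
  11='b' goto b→12 c→15
  12='bb' goto c→13
  13='bbc' goto ·  [P3 ends]
  14='ccab' goto ·  [P4 ends]
  15='bc' goto ·  [P5 ends]

Failure links (BFS by depth):
  n1('c'): parent n0 fail=0; on 'c' 0 → fail=0;  out ∅∪∅=∅
  n5('a'): parent n0 fail=0; on 'a' 0 → fail=0;  out {1}∪∅={1}
  n11('b'): parent n0 fail=0; on 'b' 0 → fail=0;  out ∅∪∅=∅
  n2('cc'): parent n1 fail=0; on 'c' 0 → fail=1;  out ∅∪∅=∅
  n6('cb'): parent n1 fail=0; on 'b' 0 → fail=11;  out ∅∪∅=∅
  n12('bb'): parent n11 fail=0; on 'b' 0 → fail=11;  out ∅∪∅=∅
  n15('bc'): parent n11 fail=0; on 'c' 0 → fail=1;  out {5}∪∅={5}
  n3('cca'): parent n2 fail=1; on 'a' 1→0 → fail=5;  out ∅∪{1}={1}
  n7('cbb'): parent n6 fail=11; on 'b' 11 → fail=12;  out ∅∪∅=∅
  n13('bbc'): parent n12 fail=11; on 'c' 11 → fail=15;  out {3}∪{5}={3,5}
  n4('ccac'): parent n3 fail=5; on 'c' 5→0 → fail=1;  out {0}∪∅={0}
  n8('cbbb'): parent n7 fail=12; on 'b' 12→11 → fail=12;  out ∅∪∅=∅
  n14('ccab'): parent n3 fail=5; on 'b' 5→0 → fail=11;  out {4}∪∅={4}
  n9('cbbba'): parent n8 fail=12; on 'a' 12→11→0 → fail=5;  out ∅∪{1}={1}
  n10('cbbbaa'): parent n9 fail=5; on 'a' 5→0 → fail=5;  out {2}∪{1}={1,2}

Text stream:
i=0 'b': node 0→11
i=1 'b': node 11→12
i=2 'c': node 12→13  ** P3@[0:2],P5@[1:2]
i=3 'a': node 13→5 (via fail)  ** P1@[3:3]
i=4 'b': node 5→11 (via fail)
i=5 'c': node 11→15  ** P5@[4:5]
i=6 'c': node 15→2 (via fail)
i=7 'a': node 2→3  ** P1@[7:7]
i=8 'c': node 3→4  ** P0@[5:8]
i=9 'c': node 4→2 (via fail)
i=10 'c': node 2→2 (via fail)
i=11 'a': node 2→3  ** P1@[11:11]
i=12 'c': node 3→4  ** P0@[9:12]
i=13 'a': node 4→5 (via fail)  ** P1@[13:13]
i=14 'c': node 5→1 (via fail)
i=15 'a': node 1→5 (via fail)  ** P1@[15:15]
i=16 'b': node 5→11 (via fail)
i=17 'c': node 11→15  ** P5@[16:17]
i=18 'b': node 15→6 (via fail)
i=19 'b': node 6→7
i=20 'c': node 7→13 (via fail)  ** P3@[18:20],P5@[19:20]
i=21 'a': node 13→5 (via fail)  ** P1@[21:21]
i=22 'c': node 5→1 (via fail)
i=23 'c': node 1→2

All matches (sorted): [[2,3],[2,5],[3,1],[5,5],[7,1],[8,0],[11,1],[12,0],[13,1],[15,1],[17,5],[20,3],[20,5],[21,1]]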